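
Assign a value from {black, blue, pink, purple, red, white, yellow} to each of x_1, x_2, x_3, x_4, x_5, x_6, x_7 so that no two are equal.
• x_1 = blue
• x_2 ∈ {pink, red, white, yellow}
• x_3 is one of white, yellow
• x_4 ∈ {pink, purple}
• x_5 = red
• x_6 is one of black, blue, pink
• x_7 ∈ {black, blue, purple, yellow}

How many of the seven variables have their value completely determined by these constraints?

x_1 must be blue (only option left). Eliminate blue elsewhere: x_6, x_7.
x_5 has just one choice, so x_5 = red. Eliminate red elsewhere: x_2.
Determined: x_1=blue, x_5=red. The other variables each still have more than one consistent value. That makes 2.

2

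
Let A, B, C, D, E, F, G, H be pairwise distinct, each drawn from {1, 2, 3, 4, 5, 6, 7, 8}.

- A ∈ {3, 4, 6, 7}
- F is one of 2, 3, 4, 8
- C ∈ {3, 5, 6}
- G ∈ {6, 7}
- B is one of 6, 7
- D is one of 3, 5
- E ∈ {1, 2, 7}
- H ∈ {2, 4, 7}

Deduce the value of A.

The 8 variables together cover exactly {1, 2, 3, 4, 5, 6, 7, 8} — 8 values for 8 variables — and 1 appears only in E's list, so E = 1.
The 7 still-open variables together cover exactly {2, 3, 4, 5, 6, 7, 8} — 7 values for 7 variables — and 8 appears only in F's list, so F = 8.
The 6 still-open variables together cover exactly {2, 3, 4, 5, 6, 7} — 6 values for 6 variables — and 2 appears only in H's list, so H = 2.
The 5 still-open variables together cover exactly {3, 4, 5, 6, 7} — 5 values for 5 variables — and 4 appears only in A's list, so A = 4.

4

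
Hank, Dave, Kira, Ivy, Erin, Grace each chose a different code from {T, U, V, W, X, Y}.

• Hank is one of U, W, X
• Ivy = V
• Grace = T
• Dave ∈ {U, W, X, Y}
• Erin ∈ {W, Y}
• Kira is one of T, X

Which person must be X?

Ivy must be V (only option left).
That leaves Grace = T. So Kira can't be T.
So X goes to Kira.

Kira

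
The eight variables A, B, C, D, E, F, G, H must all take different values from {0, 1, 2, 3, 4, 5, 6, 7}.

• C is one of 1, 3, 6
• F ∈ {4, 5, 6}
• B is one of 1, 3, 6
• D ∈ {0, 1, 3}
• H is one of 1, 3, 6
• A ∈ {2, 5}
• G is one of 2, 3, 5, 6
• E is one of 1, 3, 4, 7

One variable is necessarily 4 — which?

The 8 variables draw from only 8 values {0, 1, 2, 3, 4, 5, 6, 7}, so each is used; only D can be 0, hence D = 0.
Among the 7 still-open variables, 7 fits only E (and all 7 values in {1, 2, 3, 4, 5, 6, 7} must be used), so E = 7.
Among the 6 still-open variables, 4 fits only F (and all 6 values in {1, 2, 3, 4, 5, 6} must be used), so F = 4.

F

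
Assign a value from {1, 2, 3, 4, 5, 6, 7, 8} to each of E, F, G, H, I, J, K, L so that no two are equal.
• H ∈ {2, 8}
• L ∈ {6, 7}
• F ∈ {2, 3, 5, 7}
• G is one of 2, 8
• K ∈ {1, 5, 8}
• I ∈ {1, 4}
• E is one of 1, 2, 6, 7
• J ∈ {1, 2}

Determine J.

The 8 variables together cover exactly {1, 2, 3, 4, 5, 6, 7, 8} — 8 values for 8 variables — and 3 appears only in F's list, so F = 3.
The 7 still-open variables draw from only 7 values {1, 2, 4, 5, 6, 7, 8}, so each is used; only I can be 4, hence I = 4.
The 6 still-open variables draw from only 6 values {1, 2, 5, 6, 7, 8}, so each is used; only K can be 5, hence K = 5.
The 2 variables G and H are confined to {2, 8}, which locks those values in; drop them from E, J.
So J = 1.

1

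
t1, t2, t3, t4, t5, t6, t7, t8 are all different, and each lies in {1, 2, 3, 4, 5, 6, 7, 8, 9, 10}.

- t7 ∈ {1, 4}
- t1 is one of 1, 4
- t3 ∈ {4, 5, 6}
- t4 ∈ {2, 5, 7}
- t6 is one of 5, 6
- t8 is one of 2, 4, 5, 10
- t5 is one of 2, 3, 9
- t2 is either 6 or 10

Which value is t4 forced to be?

t1 and t7 between them cover only {1, 4} — a naked pair. Remove those values from t3, t8.
The 2 variables t3 and t6 are confined to {5, 6}, which locks those values in; drop them from t2, t4, t8.
t2's domain is down to {10}, so t2 = 10. Eliminate 10 elsewhere: t8.
t8's domain is down to {2}, so t8 = 2. Eliminate 2 elsewhere: t4, t5.
So t4 = 7.

7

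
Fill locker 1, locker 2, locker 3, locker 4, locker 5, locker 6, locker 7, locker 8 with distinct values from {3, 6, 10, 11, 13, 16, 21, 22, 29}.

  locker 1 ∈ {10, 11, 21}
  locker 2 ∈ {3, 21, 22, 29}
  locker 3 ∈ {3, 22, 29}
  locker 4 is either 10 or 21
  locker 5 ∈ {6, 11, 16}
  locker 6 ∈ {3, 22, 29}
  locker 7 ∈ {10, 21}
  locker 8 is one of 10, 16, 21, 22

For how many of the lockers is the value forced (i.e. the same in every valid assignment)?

The 8 variables together cover exactly {3, 6, 10, 11, 16, 21, 22, 29} — 8 values for 8 variables — and 6 appears only in locker 5's list, so locker 5 = 6.
The 7 still-open variables draw from only 7 values {3, 10, 11, 16, 21, 22, 29}, so each is used; only locker 1 can be 11, hence locker 1 = 11.
The 6 still-open variables draw from only 6 values {3, 10, 16, 21, 22, 29}, so each is used; only locker 8 can be 16, hence locker 8 = 16.
locker 4 and locker 7 share exactly the 2 values {10, 21}; by pigeonhole those values go to them, so strike 10, 21 from locker 2.
Determined: locker 1=11, locker 5=6, locker 8=16. The other lockers each still have more than one consistent value. That makes 3.

3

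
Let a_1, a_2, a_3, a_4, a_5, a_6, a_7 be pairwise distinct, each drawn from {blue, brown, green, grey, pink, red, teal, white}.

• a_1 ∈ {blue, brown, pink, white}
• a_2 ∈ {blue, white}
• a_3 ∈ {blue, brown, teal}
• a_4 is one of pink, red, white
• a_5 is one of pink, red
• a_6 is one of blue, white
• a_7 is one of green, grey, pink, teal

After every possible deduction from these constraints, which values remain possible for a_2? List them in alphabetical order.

blue, white

a_2 and a_6 share exactly the 2 values {blue, white}; by pigeonhole those values go to them, so strike blue, white from a_1, a_3, a_4.
The 2 variables a_4 and a_5 are confined to {pink, red}, which locks those values in; drop them from a_1, a_7.
a_1 has just one choice, so a_1 = brown. Strike brown from a_3.
a_3's domain is down to {teal}, so a_3 = teal. Eliminate teal elsewhere: a_7.
No further eliminations apply; a_2 can still be any of blue, white.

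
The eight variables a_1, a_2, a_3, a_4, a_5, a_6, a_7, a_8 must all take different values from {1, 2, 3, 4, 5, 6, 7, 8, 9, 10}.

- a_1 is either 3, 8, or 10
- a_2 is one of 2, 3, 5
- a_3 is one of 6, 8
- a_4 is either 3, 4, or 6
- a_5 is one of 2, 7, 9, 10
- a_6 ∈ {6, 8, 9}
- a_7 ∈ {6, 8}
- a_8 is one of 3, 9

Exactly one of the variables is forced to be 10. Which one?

The 2 variables a_3 and a_7 are confined to {6, 8}, which locks those values in; drop them from a_1, a_4, a_6.
a_6 has just one choice, so a_6 = 9. Remove 9 from a_5, a_8.
a_8's domain is down to {3}, so a_8 = 3. So a_1, a_2, a_4 can't be 3.
So 10 goes to a_1.

a_1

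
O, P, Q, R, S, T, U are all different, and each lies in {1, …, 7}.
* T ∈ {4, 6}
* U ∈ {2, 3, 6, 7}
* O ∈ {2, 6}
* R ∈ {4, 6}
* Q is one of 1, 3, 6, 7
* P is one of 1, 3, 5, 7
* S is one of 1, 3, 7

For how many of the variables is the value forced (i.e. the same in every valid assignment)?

2

Among the 7 variables, 5 fits only P (and all 7 values in {1, 2, 3, 4, 5, 6, 7} must be used), so P = 5.
R and T between them cover only {4, 6} — a naked pair. Remove those values from O, Q, U.
O has just one choice, so O = 2. Remove 2 from U.
Determined: O=2, P=5. The other variables each still have more than one consistent value. That makes 2.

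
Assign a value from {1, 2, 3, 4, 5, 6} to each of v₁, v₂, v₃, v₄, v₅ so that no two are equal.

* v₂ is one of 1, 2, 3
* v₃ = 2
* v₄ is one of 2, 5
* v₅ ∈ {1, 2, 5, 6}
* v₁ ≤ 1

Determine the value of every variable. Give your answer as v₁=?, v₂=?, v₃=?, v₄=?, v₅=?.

v₁=1, v₂=3, v₃=2, v₄=5, v₅=6

v₁ has just one choice, so v₁ = 1. So v₂, v₅ can't be 1.
v₃ must be 2 (only option left). Remove 2 from v₂, v₄, v₅.
That leaves v₄ = 5. So v₅ can't be 5.
v₅ has just one choice, so v₅ = 6.
That leaves v₂ = 3.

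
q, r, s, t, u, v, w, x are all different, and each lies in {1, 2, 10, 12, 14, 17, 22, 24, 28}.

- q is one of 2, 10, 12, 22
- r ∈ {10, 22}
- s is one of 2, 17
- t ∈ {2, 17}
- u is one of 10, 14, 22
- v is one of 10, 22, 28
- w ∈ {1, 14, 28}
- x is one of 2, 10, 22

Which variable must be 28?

v

The 8 variables draw from only 8 values {1, 2, 10, 12, 14, 17, 22, 28}, so each is used; only w can be 1, hence w = 1.
The 7 still-open variables together cover exactly {2, 10, 12, 14, 17, 22, 28} — 7 values for 7 variables — and 12 appears only in q's list, so q = 12.
Among the 6 still-open variables, 14 fits only u (and all 6 values in {2, 10, 14, 17, 22, 28} must be used), so u = 14.
Among the 5 still-open variables, 28 fits only v (and all 5 values in {2, 10, 17, 22, 28} must be used), so v = 28.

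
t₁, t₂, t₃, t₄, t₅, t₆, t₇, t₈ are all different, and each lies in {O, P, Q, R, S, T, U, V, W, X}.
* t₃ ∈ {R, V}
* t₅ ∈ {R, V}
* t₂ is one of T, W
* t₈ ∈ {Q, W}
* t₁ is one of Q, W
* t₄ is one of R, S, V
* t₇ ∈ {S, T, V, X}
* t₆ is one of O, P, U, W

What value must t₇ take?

X

t₁ and t₈ share exactly the 2 values {Q, W}; by pigeonhole those values go to them, so strike Q, W from t₂, t₆.
That leaves t₂ = T. Eliminate T elsewhere: t₇.
The 2 variables t₃ and t₅ are confined to {R, V}, which locks those values in; drop them from t₄, t₇.
t₄ must be S (only option left). Remove S from t₇.
So t₇ = X.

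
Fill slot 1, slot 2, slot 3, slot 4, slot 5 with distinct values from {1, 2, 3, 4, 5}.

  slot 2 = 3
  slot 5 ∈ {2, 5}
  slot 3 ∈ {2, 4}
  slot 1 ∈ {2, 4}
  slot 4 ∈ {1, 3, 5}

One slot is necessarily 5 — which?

slot 2 must be 3 (only option left). Strike 3 from slot 4.
The 4 still-open variables draw from only 4 values {1, 2, 4, 5}, so each is used; only slot 4 can be 1, hence slot 4 = 1.
The 3 still-open variables together cover exactly {2, 4, 5} — 3 values for 3 variables — and 5 appears only in slot 5's list, so slot 5 = 5.

slot 5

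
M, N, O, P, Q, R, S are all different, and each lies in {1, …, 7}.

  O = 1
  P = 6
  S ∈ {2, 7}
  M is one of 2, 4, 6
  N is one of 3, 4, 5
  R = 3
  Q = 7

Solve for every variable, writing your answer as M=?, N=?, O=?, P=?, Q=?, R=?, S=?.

M=4, N=5, O=1, P=6, Q=7, R=3, S=2

O's domain is down to {1}, so O = 1.
P's domain is down to {6}, so P = 6. So M can't be 6.
That leaves Q = 7. Strike 7 from S.
That leaves R = 3. So N can't be 3.
That leaves S = 2. Strike 2 from M.
M must be 4 (only option left). Strike 4 from N.
That leaves N = 5.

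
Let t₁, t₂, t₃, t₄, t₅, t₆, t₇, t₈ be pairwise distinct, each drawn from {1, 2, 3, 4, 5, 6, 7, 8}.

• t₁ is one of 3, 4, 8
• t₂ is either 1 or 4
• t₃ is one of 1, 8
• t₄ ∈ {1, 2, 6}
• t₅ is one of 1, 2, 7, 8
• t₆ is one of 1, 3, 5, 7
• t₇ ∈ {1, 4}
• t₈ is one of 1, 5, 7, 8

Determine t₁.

3

The 8 variables draw from only 8 values {1, 2, 3, 4, 5, 6, 7, 8}, so each is used; only t₄ can be 6, hence t₄ = 6.
The 7 still-open variables together cover exactly {1, 2, 3, 4, 5, 7, 8} — 7 values for 7 variables — and 2 appears only in t₅'s list, so t₅ = 2.
t₂ and t₇ share exactly the 2 values {1, 4}; by pigeonhole those values go to them, so strike 1, 4 from t₁, t₃, t₆, t₈.
That leaves t₃ = 8. Remove 8 from t₁, t₈.
So t₁ = 3.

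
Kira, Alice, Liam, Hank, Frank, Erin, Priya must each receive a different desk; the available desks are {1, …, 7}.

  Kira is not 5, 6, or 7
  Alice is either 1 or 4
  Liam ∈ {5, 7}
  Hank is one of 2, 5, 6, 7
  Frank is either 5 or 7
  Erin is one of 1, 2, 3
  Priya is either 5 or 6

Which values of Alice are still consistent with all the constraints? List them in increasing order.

The 2 variables Liam and Frank are confined to {5, 7}, which locks those values in; drop them from Hank, Priya.
That leaves Priya = 6. Strike 6 from Hank.
Hank must be 2 (only option left). So Kira, Erin can't be 2.
No further eliminations apply; Alice can still be any of 1, 4.

1, 4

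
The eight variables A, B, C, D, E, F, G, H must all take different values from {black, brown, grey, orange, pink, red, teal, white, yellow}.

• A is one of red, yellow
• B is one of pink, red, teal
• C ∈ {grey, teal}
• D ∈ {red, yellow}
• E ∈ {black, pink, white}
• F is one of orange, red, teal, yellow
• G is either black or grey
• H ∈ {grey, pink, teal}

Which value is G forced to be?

black

The 8 variables together cover exactly {black, grey, orange, pink, red, teal, white, yellow} — 8 values for 8 variables — and orange appears only in F's list, so F = orange.
The 7 still-open variables draw from only 7 values {black, grey, pink, red, teal, white, yellow}, so each is used; only E can be white, hence E = white.
Among the 6 still-open variables, black fits only G (and all 6 values in {black, grey, pink, red, teal, yellow} must be used), so G = black.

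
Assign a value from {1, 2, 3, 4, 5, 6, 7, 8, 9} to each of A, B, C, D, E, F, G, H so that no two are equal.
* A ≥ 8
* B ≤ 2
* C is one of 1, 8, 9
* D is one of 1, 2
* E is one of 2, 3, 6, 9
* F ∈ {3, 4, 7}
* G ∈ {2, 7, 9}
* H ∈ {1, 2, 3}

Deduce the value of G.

The 8 variables together cover exactly {1, 2, 3, 4, 6, 7, 8, 9} — 8 values for 8 variables — and 4 appears only in F's list, so F = 4.
The 7 still-open variables draw from only 7 values {1, 2, 3, 6, 7, 8, 9}, so each is used; only E can be 6, hence E = 6.
Among the 6 still-open variables, 3 fits only H (and all 6 values in {1, 2, 3, 7, 8, 9} must be used), so H = 3.
Among the 5 still-open variables, 7 fits only G (and all 5 values in {1, 2, 7, 8, 9} must be used), so G = 7.

7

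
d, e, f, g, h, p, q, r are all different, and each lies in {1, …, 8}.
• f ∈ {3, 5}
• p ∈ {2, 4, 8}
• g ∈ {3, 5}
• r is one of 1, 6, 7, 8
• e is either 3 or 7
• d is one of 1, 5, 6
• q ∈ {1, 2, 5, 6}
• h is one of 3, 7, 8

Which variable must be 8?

Among the 8 variables, 4 fits only p (and all 8 values in {1, 2, 3, 4, 5, 6, 7, 8} must be used), so p = 4.
Among the 7 still-open variables, 2 fits only q (and all 7 values in {1, 2, 3, 5, 6, 7, 8} must be used), so q = 2.
f and g share exactly the 2 values {3, 5}; by pigeonhole those values go to them, so strike 3, 5 from d, e, h.
That leaves e = 7. Strike 7 from h, r.
So 8 goes to h.

h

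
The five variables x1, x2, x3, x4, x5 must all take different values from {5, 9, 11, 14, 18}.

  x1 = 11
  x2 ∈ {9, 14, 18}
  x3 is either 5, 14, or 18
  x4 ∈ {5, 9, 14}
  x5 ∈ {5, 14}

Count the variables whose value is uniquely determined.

1

x1's domain is down to {11}, so x1 = 11.
Determined: x1=11. The other variables each still have more than one consistent value. That makes 1.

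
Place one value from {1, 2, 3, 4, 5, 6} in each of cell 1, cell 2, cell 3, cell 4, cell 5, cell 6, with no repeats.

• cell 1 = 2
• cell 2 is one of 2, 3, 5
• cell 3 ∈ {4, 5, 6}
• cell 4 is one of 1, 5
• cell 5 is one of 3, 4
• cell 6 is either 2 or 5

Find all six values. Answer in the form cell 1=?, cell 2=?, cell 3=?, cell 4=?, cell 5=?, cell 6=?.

cell 1=2, cell 2=3, cell 3=6, cell 4=1, cell 5=4, cell 6=5

cell 1 has just one choice, so cell 1 = 2. Remove 2 from cell 2, cell 6.
cell 6 must be 5 (only option left). Strike 5 from cell 2, cell 3, cell 4.
cell 2 must be 3 (only option left). Strike 3 from cell 5.
cell 4's domain is down to {1}, so cell 4 = 1.
cell 5's domain is down to {4}, so cell 5 = 4. Eliminate 4 elsewhere: cell 3.
cell 3 has just one choice, so cell 3 = 6.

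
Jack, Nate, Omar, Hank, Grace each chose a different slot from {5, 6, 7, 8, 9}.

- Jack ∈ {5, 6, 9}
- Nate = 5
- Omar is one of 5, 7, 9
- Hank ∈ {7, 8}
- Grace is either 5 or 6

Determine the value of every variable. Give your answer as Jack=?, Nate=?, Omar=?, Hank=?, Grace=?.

Jack=9, Nate=5, Omar=7, Hank=8, Grace=6

Nate's domain is down to {5}, so Nate = 5. So Jack, Omar, Grace can't be 5.
Grace has just one choice, so Grace = 6. Strike 6 from Jack.
Jack must be 9 (only option left). Remove 9 from Omar.
Omar has just one choice, so Omar = 7. Eliminate 7 elsewhere: Hank.
Hank must be 8 (only option left).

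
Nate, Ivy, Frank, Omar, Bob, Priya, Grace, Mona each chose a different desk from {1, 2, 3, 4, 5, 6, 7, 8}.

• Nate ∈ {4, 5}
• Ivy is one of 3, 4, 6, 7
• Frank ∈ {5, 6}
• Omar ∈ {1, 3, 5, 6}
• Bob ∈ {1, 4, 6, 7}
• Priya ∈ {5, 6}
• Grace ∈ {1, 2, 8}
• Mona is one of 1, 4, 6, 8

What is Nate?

4

Among the 8 variables, 2 fits only Grace (and all 8 values in {1, 2, 3, 4, 5, 6, 7, 8} must be used), so Grace = 2.
The 7 still-open variables together cover exactly {1, 3, 4, 5, 6, 7, 8} — 7 values for 7 variables — and 8 appears only in Mona's list, so Mona = 8.
The 2 variables Frank and Priya are confined to {5, 6}, which locks those values in; drop them from Nate, Ivy, Omar, Bob.
So Nate = 4.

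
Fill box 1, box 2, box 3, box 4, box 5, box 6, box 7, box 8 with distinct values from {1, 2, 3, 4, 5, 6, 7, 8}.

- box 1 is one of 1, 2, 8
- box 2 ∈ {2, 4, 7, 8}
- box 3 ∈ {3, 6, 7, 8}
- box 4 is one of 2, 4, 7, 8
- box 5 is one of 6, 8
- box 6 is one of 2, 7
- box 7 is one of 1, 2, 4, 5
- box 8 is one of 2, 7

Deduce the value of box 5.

6

The 8 variables together cover exactly {1, 2, 3, 4, 5, 6, 7, 8} — 8 values for 8 variables — and 3 appears only in box 3's list, so box 3 = 3.
The 7 still-open variables draw from only 7 values {1, 2, 4, 5, 6, 7, 8}, so each is used; only box 7 can be 5, hence box 7 = 5.
The 6 still-open variables draw from only 6 values {1, 2, 4, 6, 7, 8}, so each is used; only box 1 can be 1, hence box 1 = 1.
The 5 still-open variables together cover exactly {2, 4, 6, 7, 8} — 5 values for 5 variables — and 6 appears only in box 5's list, so box 5 = 6.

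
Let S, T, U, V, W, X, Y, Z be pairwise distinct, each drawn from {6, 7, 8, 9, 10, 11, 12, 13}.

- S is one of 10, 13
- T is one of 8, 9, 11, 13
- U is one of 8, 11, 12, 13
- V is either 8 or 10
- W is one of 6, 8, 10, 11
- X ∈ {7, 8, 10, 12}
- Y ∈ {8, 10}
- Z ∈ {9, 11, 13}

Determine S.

13

Among the 8 variables, 6 fits only W (and all 8 values in {6, 7, 8, 9, 10, 11, 12, 13} must be used), so W = 6.
The 7 still-open variables together cover exactly {7, 8, 9, 10, 11, 12, 13} — 7 values for 7 variables — and 7 appears only in X's list, so X = 7.
Among the 6 still-open variables, 12 fits only U (and all 6 values in {8, 9, 10, 11, 12, 13} must be used), so U = 12.
V and Y share exactly the 2 values {8, 10}; by pigeonhole those values go to them, so strike 8, 10 from S, T.
So S = 13.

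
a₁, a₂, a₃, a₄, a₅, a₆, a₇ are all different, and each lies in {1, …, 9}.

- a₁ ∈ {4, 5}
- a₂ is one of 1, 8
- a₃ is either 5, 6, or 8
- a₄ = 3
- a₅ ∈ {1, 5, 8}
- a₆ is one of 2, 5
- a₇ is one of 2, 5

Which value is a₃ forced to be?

a₄ must be 3 (only option left).
The 6 still-open variables draw from only 6 values {1, 2, 4, 5, 6, 8}, so each is used; only a₁ can be 4, hence a₁ = 4.
The 5 still-open variables together cover exactly {1, 2, 5, 6, 8} — 5 values for 5 variables — and 6 appears only in a₃'s list, so a₃ = 6.

6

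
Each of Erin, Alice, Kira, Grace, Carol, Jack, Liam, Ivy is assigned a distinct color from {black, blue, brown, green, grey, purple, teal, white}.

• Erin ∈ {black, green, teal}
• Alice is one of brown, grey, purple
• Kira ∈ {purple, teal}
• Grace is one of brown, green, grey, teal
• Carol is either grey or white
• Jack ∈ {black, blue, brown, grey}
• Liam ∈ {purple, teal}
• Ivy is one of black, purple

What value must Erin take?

green

Among the 8 variables, blue fits only Jack (and all 8 values in {black, blue, brown, green, grey, purple, teal, white} must be used), so Jack = blue.
The 7 still-open variables draw from only 7 values {black, brown, green, grey, purple, teal, white}, so each is used; only Carol can be white, hence Carol = white.
The 2 variables Kira and Liam are confined to {purple, teal}, which locks those values in; drop them from Erin, Alice, Grace, Ivy.
Ivy has just one choice, so Ivy = black. So Erin can't be black.
So Erin = green.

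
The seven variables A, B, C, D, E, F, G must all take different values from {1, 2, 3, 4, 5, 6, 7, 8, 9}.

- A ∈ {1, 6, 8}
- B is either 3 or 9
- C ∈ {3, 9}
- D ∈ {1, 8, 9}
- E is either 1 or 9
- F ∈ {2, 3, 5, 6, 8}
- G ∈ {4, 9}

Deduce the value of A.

6

B and C between them cover only {3, 9} — a naked pair. Remove those values from D, E, F, G.
E's domain is down to {1}, so E = 1. Remove 1 from A, D.
G's domain is down to {4}, so G = 4.
That leaves D = 8. Remove 8 from A, F.
So A = 6.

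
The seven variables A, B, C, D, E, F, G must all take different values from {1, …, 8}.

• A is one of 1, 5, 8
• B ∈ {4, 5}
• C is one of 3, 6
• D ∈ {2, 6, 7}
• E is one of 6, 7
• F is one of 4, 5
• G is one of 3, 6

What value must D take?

2

The 2 variables B and F are confined to {4, 5}, which locks those values in; drop them from A.
The 2 variables C and G are confined to {3, 6}, which locks those values in; drop them from D, E.
E must be 7 (only option left). Eliminate 7 elsewhere: D.
So D = 2.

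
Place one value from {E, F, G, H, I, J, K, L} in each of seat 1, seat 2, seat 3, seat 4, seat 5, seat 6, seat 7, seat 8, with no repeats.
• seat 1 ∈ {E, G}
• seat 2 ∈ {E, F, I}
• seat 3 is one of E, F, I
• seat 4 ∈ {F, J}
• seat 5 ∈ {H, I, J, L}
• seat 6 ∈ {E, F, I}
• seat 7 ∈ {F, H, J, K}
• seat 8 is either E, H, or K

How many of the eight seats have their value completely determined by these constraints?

Among the 8 variables, G fits only seat 1 (and all 8 values in {E, F, G, H, I, J, K, L} must be used), so seat 1 = G.
Among the 7 still-open variables, L fits only seat 5 (and all 7 values in {E, F, H, I, J, K, L} must be used), so seat 5 = L.
The 3 variables seat 2, seat 3, seat 6 are confined to {E, F, I}, which locks those values in; drop them from seat 4, seat 7, seat 8.
seat 4 must be J (only option left). Remove J from seat 7.
Determined: seat 1=G, seat 4=J, seat 5=L. The other seats each still have more than one consistent value. That makes 3.

3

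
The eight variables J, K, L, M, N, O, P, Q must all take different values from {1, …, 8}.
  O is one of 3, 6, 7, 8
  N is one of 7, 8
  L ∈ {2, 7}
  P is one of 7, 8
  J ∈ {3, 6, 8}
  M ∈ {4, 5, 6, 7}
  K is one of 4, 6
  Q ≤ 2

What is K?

4

Among the 8 variables, 1 fits only Q (and all 8 values in {1, 2, 3, 4, 5, 6, 7, 8} must be used), so Q = 1.
The 7 still-open variables together cover exactly {2, 3, 4, 5, 6, 7, 8} — 7 values for 7 variables — and 2 appears only in L's list, so L = 2.
Among the 6 still-open variables, 5 fits only M (and all 6 values in {3, 4, 5, 6, 7, 8} must be used), so M = 5.
Among the 5 still-open variables, 4 fits only K (and all 5 values in {3, 4, 6, 7, 8} must be used), so K = 4.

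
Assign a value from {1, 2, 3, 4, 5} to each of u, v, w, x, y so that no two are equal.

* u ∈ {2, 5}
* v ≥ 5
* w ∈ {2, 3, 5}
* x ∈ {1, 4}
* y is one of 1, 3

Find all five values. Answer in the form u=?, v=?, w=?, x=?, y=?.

u=2, v=5, w=3, x=4, y=1

v has just one choice, so v = 5. Strike 5 from u, w.
u must be 2 (only option left). Eliminate 2 elsewhere: w.
w has just one choice, so w = 3. Eliminate 3 elsewhere: y.
y's domain is down to {1}, so y = 1. Strike 1 from x.
x has just one choice, so x = 4.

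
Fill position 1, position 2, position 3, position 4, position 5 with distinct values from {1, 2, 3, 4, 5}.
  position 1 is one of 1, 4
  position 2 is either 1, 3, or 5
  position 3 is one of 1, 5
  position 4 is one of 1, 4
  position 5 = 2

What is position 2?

position 5 must be 2 (only option left).
The 4 still-open variables draw from only 4 values {1, 3, 4, 5}, so each is used; only position 2 can be 3, hence position 2 = 3.

3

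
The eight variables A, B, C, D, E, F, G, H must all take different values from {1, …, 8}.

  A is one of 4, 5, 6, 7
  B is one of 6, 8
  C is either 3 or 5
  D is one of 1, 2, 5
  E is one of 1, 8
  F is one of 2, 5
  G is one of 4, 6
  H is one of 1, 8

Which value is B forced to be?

Among the 8 variables, 3 fits only C (and all 8 values in {1, 2, 3, 4, 5, 6, 7, 8} must be used), so C = 3.
Among the 7 still-open variables, 7 fits only A (and all 7 values in {1, 2, 4, 5, 6, 7, 8} must be used), so A = 7.
The 6 still-open variables draw from only 6 values {1, 2, 4, 5, 6, 8}, so each is used; only G can be 4, hence G = 4.
Among the 5 still-open variables, 6 fits only B (and all 5 values in {1, 2, 5, 6, 8} must be used), so B = 6.

6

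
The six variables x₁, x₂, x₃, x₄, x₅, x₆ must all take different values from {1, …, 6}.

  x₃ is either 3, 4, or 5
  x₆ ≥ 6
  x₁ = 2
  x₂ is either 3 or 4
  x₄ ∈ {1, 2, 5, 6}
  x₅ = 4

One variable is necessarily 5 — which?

x₃

x₁'s domain is down to {2}, so x₁ = 2. So x₄ can't be 2.
That leaves x₅ = 4. So x₂, x₃ can't be 4.
x₆ has just one choice, so x₆ = 6. Remove 6 from x₄.
x₂ must be 3 (only option left). Strike 3 from x₃.
So 5 goes to x₃.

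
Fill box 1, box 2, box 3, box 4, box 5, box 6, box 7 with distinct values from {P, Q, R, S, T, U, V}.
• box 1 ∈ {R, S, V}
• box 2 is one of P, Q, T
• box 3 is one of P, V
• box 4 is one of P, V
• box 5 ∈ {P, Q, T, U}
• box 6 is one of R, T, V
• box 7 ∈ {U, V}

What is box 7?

Among the 7 variables, S fits only box 1 (and all 7 values in {P, Q, R, S, T, U, V} must be used), so box 1 = S.
The 6 still-open variables draw from only 6 values {P, Q, R, T, U, V}, so each is used; only box 6 can be R, hence box 6 = R.
box 3 and box 4 between them cover only {P, V} — a naked pair. Remove those values from box 2, box 5, box 7.
So box 7 = U.

U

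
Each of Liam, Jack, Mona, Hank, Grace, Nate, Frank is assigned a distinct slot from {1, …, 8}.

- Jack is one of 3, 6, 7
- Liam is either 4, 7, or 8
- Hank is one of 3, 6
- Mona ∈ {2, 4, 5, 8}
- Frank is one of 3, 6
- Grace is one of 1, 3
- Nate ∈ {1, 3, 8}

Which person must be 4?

Liam

Hank and Frank between them cover only {3, 6} — a naked pair. Remove those values from Jack, Grace, Nate.
Jack must be 7 (only option left). So Liam can't be 7.
Grace has just one choice, so Grace = 1. Eliminate 1 elsewhere: Nate.
Nate must be 8 (only option left). Eliminate 8 elsewhere: Liam, Mona.
So 4 goes to Liam.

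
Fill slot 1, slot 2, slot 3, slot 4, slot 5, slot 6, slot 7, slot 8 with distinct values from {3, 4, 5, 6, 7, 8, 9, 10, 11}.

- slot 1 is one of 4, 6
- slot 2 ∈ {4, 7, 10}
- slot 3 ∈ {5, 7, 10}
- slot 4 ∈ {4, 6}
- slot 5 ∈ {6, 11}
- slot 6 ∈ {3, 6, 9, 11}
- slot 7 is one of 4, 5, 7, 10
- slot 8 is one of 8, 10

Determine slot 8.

The 2 variables slot 1 and slot 4 are confined to {4, 6}, which locks those values in; drop them from slot 2, slot 5, slot 6, slot 7.
That leaves slot 5 = 11. Eliminate 11 elsewhere: slot 6.
slot 2, slot 3, slot 7 between them cover only {5, 7, 10} — a naked triple. Remove those values from slot 8.
So slot 8 = 8.

8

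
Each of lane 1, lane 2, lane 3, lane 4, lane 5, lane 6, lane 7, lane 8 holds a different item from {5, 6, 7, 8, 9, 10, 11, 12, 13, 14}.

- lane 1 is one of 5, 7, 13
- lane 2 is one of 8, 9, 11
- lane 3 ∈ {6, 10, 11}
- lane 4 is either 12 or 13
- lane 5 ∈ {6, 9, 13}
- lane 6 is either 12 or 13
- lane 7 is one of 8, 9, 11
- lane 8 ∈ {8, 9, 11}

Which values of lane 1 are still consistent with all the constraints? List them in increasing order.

lane 4 and lane 6 share exactly the 2 values {12, 13}; by pigeonhole those values go to them, so strike 12, 13 from lane 1, lane 5.
lane 2, lane 7, lane 8 share exactly the 3 values {8, 9, 11}; by pigeonhole those values go to them, so strike 8, 9, 11 from lane 3, lane 5.
lane 5 must be 6 (only option left). Remove 6 from lane 3.
That leaves lane 3 = 10.
No further eliminations apply; lane 1 can still be any of 5, 7.

5, 7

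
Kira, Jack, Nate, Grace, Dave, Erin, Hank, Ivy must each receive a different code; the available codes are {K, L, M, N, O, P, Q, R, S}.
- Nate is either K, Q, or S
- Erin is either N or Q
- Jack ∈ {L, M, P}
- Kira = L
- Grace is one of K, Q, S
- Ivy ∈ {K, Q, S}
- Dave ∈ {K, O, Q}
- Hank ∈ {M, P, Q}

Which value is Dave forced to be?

Kira's domain is down to {L}, so Kira = L. So Jack can't be L.
The 7 still-open variables together cover exactly {K, M, N, O, P, Q, S} — 7 values for 7 variables — and N appears only in Erin's list, so Erin = N.
Among the 6 still-open variables, O fits only Dave (and all 6 values in {K, M, O, P, Q, S} must be used), so Dave = O.

O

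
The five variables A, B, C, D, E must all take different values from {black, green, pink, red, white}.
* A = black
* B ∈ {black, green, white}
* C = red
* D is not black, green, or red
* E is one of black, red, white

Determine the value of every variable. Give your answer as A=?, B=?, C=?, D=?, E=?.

A's domain is down to {black}, so A = black. Remove black from B, E.
C has just one choice, so C = red. So E can't be red.
E must be white (only option left). So B, D can't be white.
B's domain is down to {green}, so B = green.
That leaves D = pink.

A=black, B=green, C=red, D=pink, E=white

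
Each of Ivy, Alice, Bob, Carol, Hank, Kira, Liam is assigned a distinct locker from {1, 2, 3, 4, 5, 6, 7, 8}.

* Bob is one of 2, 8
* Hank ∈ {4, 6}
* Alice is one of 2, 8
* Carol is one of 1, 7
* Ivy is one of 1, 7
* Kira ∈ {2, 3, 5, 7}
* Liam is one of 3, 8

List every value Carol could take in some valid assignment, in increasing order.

The 2 variables Ivy and Carol are confined to {1, 7}, which locks those values in; drop them from Kira.
The 2 variables Alice and Bob are confined to {2, 8}, which locks those values in; drop them from Kira, Liam.
Liam must be 3 (only option left). Eliminate 3 elsewhere: Kira.
Kira's domain is down to {5}, so Kira = 5.
No further eliminations apply; Carol can still be any of 1, 7.

1, 7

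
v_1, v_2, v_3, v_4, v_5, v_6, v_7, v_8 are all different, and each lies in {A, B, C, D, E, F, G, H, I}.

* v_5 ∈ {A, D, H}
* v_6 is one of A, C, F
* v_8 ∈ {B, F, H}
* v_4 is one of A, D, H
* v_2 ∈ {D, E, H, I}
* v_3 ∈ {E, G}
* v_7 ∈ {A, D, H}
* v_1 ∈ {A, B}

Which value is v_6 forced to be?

C

The 3 variables v_4, v_5, v_7 are confined to {A, D, H}, which locks those values in; drop them from v_1, v_2, v_6, v_8.
v_1 must be B (only option left). Eliminate B elsewhere: v_8.
v_8 must be F (only option left). Strike F from v_6.
So v_6 = C.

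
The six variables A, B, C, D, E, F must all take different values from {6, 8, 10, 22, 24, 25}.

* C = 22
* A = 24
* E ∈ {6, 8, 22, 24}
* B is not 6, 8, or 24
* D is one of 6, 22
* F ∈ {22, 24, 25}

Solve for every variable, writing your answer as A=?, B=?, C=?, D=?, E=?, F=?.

A's domain is down to {24}, so A = 24. So E, F can't be 24.
C has just one choice, so C = 22. Remove 22 from B, D, E, F.
D has just one choice, so D = 6. Strike 6 from E.
That leaves E = 8.
F must be 25 (only option left). So B can't be 25.
B's domain is down to {10}, so B = 10.

A=24, B=10, C=22, D=6, E=8, F=25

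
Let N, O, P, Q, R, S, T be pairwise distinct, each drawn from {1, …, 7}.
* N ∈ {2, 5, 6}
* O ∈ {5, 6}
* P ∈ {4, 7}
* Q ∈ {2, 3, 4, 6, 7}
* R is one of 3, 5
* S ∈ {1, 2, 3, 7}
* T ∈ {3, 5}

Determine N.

2

The 7 variables together cover exactly {1, 2, 3, 4, 5, 6, 7} — 7 values for 7 variables — and 1 appears only in S's list, so S = 1.
R and T share exactly the 2 values {3, 5}; by pigeonhole those values go to them, so strike 3, 5 from N, O, Q.
O must be 6 (only option left). Strike 6 from N, Q.
So N = 2.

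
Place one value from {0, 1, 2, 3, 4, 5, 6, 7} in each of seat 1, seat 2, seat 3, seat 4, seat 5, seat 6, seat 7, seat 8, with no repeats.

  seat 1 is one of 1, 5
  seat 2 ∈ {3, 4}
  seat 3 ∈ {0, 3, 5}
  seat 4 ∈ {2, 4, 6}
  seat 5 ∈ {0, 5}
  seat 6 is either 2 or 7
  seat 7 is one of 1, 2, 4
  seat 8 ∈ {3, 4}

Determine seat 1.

1

The 8 variables draw from only 8 values {0, 1, 2, 3, 4, 5, 6, 7}, so each is used; only seat 4 can be 6, hence seat 4 = 6.
Among the 7 still-open variables, 7 fits only seat 6 (and all 7 values in {0, 1, 2, 3, 4, 5, 7} must be used), so seat 6 = 7.
The 6 still-open variables together cover exactly {0, 1, 2, 3, 4, 5} — 6 values for 6 variables — and 2 appears only in seat 7's list, so seat 7 = 2.
The 5 still-open variables together cover exactly {0, 1, 3, 4, 5} — 5 values for 5 variables — and 1 appears only in seat 1's list, so seat 1 = 1.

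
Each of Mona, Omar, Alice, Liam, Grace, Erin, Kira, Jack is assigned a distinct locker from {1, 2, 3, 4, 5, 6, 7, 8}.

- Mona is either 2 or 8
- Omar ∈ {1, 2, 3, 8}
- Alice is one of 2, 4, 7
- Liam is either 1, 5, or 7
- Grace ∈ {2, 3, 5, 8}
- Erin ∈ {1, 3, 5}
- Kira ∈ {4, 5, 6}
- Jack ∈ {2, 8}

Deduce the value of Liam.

7

Among the 8 variables, 6 fits only Kira (and all 8 values in {1, 2, 3, 4, 5, 6, 7, 8} must be used), so Kira = 6.
Among the 7 still-open variables, 4 fits only Alice (and all 7 values in {1, 2, 3, 4, 5, 7, 8} must be used), so Alice = 4.
Among the 6 still-open variables, 7 fits only Liam (and all 6 values in {1, 2, 3, 5, 7, 8} must be used), so Liam = 7.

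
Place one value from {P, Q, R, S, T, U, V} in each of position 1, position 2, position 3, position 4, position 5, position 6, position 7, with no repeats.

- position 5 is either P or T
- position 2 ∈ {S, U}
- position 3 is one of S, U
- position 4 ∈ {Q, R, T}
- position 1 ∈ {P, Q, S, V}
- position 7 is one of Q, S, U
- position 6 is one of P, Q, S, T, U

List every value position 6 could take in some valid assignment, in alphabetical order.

P, T

The 7 variables draw from only 7 values {P, Q, R, S, T, U, V}, so each is used; only position 4 can be R, hence position 4 = R.
The 6 still-open variables together cover exactly {P, Q, S, T, U, V} — 6 values for 6 variables — and V appears only in position 1's list, so position 1 = V.
position 2 and position 3 between them cover only {S, U} — a naked pair. Remove those values from position 6, position 7.
position 7's domain is down to {Q}, so position 7 = Q. Strike Q from position 6.
No further eliminations apply; position 6 can still be any of P, T.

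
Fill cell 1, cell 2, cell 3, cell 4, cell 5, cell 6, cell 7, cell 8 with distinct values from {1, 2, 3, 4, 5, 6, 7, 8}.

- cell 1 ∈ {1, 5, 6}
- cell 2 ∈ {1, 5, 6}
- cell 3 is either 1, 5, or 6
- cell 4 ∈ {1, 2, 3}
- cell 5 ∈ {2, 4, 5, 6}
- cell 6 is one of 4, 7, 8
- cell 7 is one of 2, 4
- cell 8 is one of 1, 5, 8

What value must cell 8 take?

8

The 8 variables draw from only 8 values {1, 2, 3, 4, 5, 6, 7, 8}, so each is used; only cell 4 can be 3, hence cell 4 = 3.
The 7 still-open variables together cover exactly {1, 2, 4, 5, 6, 7, 8} — 7 values for 7 variables — and 7 appears only in cell 6's list, so cell 6 = 7.
The 6 still-open variables draw from only 6 values {1, 2, 4, 5, 6, 8}, so each is used; only cell 8 can be 8, hence cell 8 = 8.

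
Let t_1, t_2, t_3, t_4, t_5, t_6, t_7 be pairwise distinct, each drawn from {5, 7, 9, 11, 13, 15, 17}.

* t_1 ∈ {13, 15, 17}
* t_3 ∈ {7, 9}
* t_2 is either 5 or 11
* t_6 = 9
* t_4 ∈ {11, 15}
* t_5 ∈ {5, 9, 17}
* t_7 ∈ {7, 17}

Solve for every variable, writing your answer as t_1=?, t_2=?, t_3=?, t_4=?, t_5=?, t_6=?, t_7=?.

t_1=13, t_2=11, t_3=7, t_4=15, t_5=5, t_6=9, t_7=17

t_6 must be 9 (only option left). So t_3, t_5 can't be 9.
t_3's domain is down to {7}, so t_3 = 7. So t_7 can't be 7.
t_7 must be 17 (only option left). So t_1, t_5 can't be 17.
That leaves t_5 = 5. So t_2 can't be 5.
t_2 has just one choice, so t_2 = 11. So t_4 can't be 11.
That leaves t_4 = 15. Strike 15 from t_1.
t_1's domain is down to {13}, so t_1 = 13.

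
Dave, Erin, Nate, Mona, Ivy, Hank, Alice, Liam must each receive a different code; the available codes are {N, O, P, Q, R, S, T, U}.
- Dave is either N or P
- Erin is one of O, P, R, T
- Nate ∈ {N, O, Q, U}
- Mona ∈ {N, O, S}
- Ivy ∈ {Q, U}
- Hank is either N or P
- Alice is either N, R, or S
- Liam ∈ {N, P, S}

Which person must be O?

The 8 variables together cover exactly {N, O, P, Q, R, S, T, U} — 8 values for 8 variables — and T appears only in Erin's list, so Erin = T.
The 7 still-open variables draw from only 7 values {N, O, P, Q, R, S, U}, so each is used; only Alice can be R, hence Alice = R.
Dave and Hank share exactly the 2 values {N, P}; by pigeonhole those values go to them, so strike N, P from Nate, Mona, Liam.
Liam's domain is down to {S}, so Liam = S. Remove S from Mona.
So O goes to Mona.

Mona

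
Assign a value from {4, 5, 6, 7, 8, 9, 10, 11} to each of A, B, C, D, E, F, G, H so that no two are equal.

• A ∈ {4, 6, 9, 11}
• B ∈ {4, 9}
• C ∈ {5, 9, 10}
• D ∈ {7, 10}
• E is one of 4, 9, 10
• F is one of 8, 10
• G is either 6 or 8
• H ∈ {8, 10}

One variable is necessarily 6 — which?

The 8 variables together cover exactly {4, 5, 6, 7, 8, 9, 10, 11} — 8 values for 8 variables — and 5 appears only in C's list, so C = 5.
The 7 still-open variables draw from only 7 values {4, 6, 7, 8, 9, 10, 11}, so each is used; only D can be 7, hence D = 7.
Among the 6 still-open variables, 11 fits only A (and all 6 values in {4, 6, 8, 9, 10, 11} must be used), so A = 11.
The 5 still-open variables together cover exactly {4, 6, 8, 9, 10} — 5 values for 5 variables — and 6 appears only in G's list, so G = 6.

G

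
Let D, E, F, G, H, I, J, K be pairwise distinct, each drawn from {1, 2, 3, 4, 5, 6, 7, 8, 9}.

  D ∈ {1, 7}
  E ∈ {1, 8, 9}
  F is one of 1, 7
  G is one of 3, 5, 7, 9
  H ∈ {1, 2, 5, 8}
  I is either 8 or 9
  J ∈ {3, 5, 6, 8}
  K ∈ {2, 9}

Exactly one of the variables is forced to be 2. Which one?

The 8 variables together cover exactly {1, 2, 3, 5, 6, 7, 8, 9} — 8 values for 8 variables — and 6 appears only in J's list, so J = 6.
The 7 still-open variables together cover exactly {1, 2, 3, 5, 7, 8, 9} — 7 values for 7 variables — and 3 appears only in G's list, so G = 3.
Among the 6 still-open variables, 5 fits only H (and all 6 values in {1, 2, 5, 7, 8, 9} must be used), so H = 5.
The 5 still-open variables draw from only 5 values {1, 2, 7, 8, 9}, so each is used; only K can be 2, hence K = 2.

K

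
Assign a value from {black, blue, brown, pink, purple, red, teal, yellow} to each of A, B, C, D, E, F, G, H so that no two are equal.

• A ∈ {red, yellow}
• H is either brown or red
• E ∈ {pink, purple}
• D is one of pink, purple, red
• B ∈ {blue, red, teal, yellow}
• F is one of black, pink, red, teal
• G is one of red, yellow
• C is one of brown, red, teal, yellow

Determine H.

Among the 8 variables, black fits only F (and all 8 values in {black, blue, brown, pink, purple, red, teal, yellow} must be used), so F = black.
Among the 7 still-open variables, blue fits only B (and all 7 values in {blue, brown, pink, purple, red, teal, yellow} must be used), so B = blue.
The 6 still-open variables draw from only 6 values {brown, pink, purple, red, teal, yellow}, so each is used; only C can be teal, hence C = teal.
The 5 still-open variables together cover exactly {brown, pink, purple, red, yellow} — 5 values for 5 variables — and brown appears only in H's list, so H = brown.

brown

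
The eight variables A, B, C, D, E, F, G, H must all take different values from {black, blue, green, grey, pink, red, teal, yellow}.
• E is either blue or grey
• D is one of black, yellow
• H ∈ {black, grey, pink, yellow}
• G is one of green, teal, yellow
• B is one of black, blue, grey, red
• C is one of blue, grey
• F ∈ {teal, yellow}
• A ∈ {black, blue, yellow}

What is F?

Among the 8 variables, green fits only G (and all 8 values in {black, blue, green, grey, pink, red, teal, yellow} must be used), so G = green.
The 7 still-open variables draw from only 7 values {black, blue, grey, pink, red, teal, yellow}, so each is used; only H can be pink, hence H = pink.
Among the 6 still-open variables, red fits only B (and all 6 values in {black, blue, grey, red, teal, yellow} must be used), so B = red.
Among the 5 still-open variables, teal fits only F (and all 5 values in {black, blue, grey, teal, yellow} must be used), so F = teal.

teal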